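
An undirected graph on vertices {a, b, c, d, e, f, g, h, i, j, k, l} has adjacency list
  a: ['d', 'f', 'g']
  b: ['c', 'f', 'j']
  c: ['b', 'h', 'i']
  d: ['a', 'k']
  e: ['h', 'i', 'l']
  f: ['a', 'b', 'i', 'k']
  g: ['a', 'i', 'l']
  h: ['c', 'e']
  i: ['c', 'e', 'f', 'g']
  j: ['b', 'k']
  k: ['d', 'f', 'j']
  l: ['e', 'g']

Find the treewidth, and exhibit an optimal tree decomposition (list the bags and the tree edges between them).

Treewidth 3.
One such decomposition:
Bags: B1 = {a, d, j, k}  B2 = {a, f, j, k}  B3 = {a, b, f, j}  B4 = {a, b, f, g}  B5 = {b, f, g, i}  B6 = {b, c, g, i}  B7 = {c, g, i, l}  B8 = {c, e, i, l}  B9 = {c, e, h, l}
Tree: B1–B2, B2–B3, B3–B4, B4–B5, B5–B6, B6–B7, B7–B8, B8–B9

Each bag holds 4 vertices, so the decomposition has width 3, which upper-bounds the treewidth. For the lower bound: the 4 vertex sets {d,j,k}, {a}, {f}, {b,c,g,i} are disjoint, each induces a connected subgraph, and every pair is joined by at least one edge of G. Contracting each set to a single vertex therefore yields K_{4} as a minor, and since treewidth is minor-monotone, tw(G) ≥ tw(K_{4}) = 3. Hence tw(G) = 3 exactly.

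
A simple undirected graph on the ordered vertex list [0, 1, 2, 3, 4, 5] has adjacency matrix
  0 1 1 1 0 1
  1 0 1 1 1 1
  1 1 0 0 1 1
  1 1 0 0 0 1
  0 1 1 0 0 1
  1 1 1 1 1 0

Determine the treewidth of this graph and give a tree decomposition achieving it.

Treewidth 3.
One such decomposition:
Bags: B1 = {0, 1, 3, 5}  B2 = {0, 1, 2, 5}  B3 = {1, 2, 4, 5}
Tree: B1–B2, B2–B3

The largest bag has 4 vertices, giving width 3; this decomposition certifies tw(G) ≤ 3. On the other hand G contains the 4-clique {0, 1, 2, 5}. A clique must lie in a single bag of any decomposition, so no decomposition can have width below 3. Combining the bounds, tw(G) = 3.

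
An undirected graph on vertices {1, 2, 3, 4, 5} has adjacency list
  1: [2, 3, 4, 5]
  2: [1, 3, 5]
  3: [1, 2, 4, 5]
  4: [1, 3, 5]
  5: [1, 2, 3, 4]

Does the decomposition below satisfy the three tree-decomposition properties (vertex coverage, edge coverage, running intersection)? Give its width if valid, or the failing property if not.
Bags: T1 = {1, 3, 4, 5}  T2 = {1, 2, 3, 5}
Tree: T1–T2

Checking the three conditions: (i) the bags cover all of {1, 2, 3, 4, 5}; (ii) for each edge, some bag contains both endpoints; (iii) the bags containing any fixed vertex form a subtree. All hold, so the decomposition is valid with width 4 − 1 = 3.

Yes; width 3.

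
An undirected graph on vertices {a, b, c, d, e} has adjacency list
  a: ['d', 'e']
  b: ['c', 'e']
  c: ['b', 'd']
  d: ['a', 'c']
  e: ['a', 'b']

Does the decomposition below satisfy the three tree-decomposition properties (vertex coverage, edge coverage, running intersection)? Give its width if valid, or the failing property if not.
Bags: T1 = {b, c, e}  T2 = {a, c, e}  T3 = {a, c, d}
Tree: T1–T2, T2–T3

Yes; width 2.

Every vertex of G appears in some bag (union = {a, b, c, d, e}); every edge is covered by a bag; and for each vertex v the set of bags containing v is connected in the bag tree. The decomposition is therefore valid. The largest bag has 3 vertices, so the width is 2.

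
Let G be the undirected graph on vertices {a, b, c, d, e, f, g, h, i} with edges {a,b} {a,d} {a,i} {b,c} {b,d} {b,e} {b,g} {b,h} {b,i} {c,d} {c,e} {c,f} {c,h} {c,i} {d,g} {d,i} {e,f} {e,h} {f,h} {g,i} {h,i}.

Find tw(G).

A width-3 tree decomposition is:
Bags: B1 = {b, d, g, i}  B2 = {a, b, d, i}  B3 = {b, c, d, i}  B4 = {b, c, h, i}  B5 = {b, c, e, h}  B6 = {c, e, f, h}
Tree: B1–B2, B2–B3, B3–B4, B4–B5, B5–B6
The largest bag has 4 vertices, giving width 3; this decomposition certifies tw(G) ≤ 3. On the other hand G contains the 4-clique {c, e, f, h}. A clique must lie in a single bag of any decomposition, so no decomposition can have width below 3. Therefore the treewidth is 3.

3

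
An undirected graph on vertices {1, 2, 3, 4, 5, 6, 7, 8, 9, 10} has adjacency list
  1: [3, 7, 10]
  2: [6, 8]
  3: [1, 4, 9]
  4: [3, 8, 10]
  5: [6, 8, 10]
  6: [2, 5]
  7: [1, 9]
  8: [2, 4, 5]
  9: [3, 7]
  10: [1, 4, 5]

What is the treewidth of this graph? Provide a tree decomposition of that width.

Every bag has size at most 3, so the width is 3 − 1 = 2 and tw(G) ≤ 2. The edges 6–2–8–5–6 form a cycle, so G is not a tree and its treewidth is at least 2. Combining the bounds, tw(G) = 2.

Treewidth 2.
One optimal decomposition is:
Bags: B1 = {2, 5, 6}  B2 = {2, 5, 8}  B3 = {5, 8, 10}  B4 = {4, 8, 10}  B5 = {1, 4, 10}  B6 = {1, 3, 4}  B7 = {1, 3, 7}  B8 = {3, 7, 9}
Tree: B1–B2, B2–B3, B3–B4, B4–B5, B5–B6, B6–B7, B7–B8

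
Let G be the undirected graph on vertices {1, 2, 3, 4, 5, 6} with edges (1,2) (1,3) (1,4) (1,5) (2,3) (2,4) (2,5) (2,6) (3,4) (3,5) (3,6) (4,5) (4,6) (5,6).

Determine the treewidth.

A width-4 tree decomposition is:
Bags: B1 = {1, 2, 3, 4, 5}  B2 = {2, 3, 4, 5, 6}
Tree: B1–B2
Every bag has size at most 5, so the width is 5 − 1 = 4 and tw(G) ≤ 4. On the other hand G contains the 5-clique {1, 2, 3, 4, 5}. A clique must lie in a single bag of any decomposition, so no decomposition can have width below 4. Combining the bounds, tw(G) = 4.

4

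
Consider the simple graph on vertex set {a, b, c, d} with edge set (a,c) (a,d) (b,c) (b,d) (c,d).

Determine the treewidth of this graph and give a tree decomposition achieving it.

Every bag has size at most 3, so the width is 3 − 1 = 2 and tw(G) ≤ 2. Conversely, {a, c, d} is a clique of size 3, and the vertices of any clique must share a bag in every tree decomposition; so some bag has ≥ 3 vertices and tw(G) ≥ 2. The upper and lower bounds meet at 2, so that is the treewidth.

Treewidth 2.
Bags: B1 = {a, c, d}  B2 = {b, c, d}
Tree: B1–B2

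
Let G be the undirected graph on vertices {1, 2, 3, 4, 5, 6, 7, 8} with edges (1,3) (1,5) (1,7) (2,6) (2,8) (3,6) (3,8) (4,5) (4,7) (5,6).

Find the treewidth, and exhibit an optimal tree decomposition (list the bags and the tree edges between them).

The largest bag has 3 vertices, giving width 2; this decomposition certifies tw(G) ≤ 2. Since 2–8–3–6–2 is a cycle in G, G is not acyclic. Forests are exactly the graphs of treewidth ≤ 1, so tw(G) ≥ 2. Therefore the treewidth is 2.

Treewidth 2.
One optimal decomposition is:
Bags: B1 = {2, 6, 8}  B2 = {3, 6, 8}  B3 = {3, 5, 6}  B4 = {1, 3, 5}  B5 = {1, 4, 5}  B6 = {1, 4, 7}
Tree: B1–B2, B2–B3, B3–B4, B4–B5, B5–B6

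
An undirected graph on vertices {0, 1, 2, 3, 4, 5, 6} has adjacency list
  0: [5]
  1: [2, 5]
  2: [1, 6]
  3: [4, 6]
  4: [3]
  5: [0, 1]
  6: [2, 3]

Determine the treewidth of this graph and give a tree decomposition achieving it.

Treewidth 1.
One optimal decomposition is:
Bags: B1 = {0, 5}  B2 = {1, 5}  B3 = {1, 2}  B4 = {2, 6}  B5 = {3, 6}  B6 = {3, 4}
Tree: B1–B2, B2–B3, B3–B4, B4–B5, B5–B6

Each bag holds 2 vertices, so the decomposition has width 1, which upper-bounds the treewidth. Since G has at least one edge (e.g. 0–5), it is not an edgeless graph, so tw(G) ≥ 1. Therefore the treewidth is 1.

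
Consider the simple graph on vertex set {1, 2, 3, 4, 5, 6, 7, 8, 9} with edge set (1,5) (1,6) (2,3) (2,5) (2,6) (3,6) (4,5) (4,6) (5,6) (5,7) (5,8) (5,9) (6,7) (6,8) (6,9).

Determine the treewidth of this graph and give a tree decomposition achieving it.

Treewidth 2.
One optimal decomposition is:
Bags: B1 = {5, 6, 9}  B2 = {2, 5, 6}  B3 = {1, 5, 6}  B4 = {4, 5, 6}  B5 = {5, 6, 7}  B6 = {2, 3, 6}  B7 = {5, 6, 8}
Tree: B1–B2, B1–B3, B3–B4, B3–B5, B2–B6, B3–B7

Each bag holds 3 vertices, so the decomposition has width 2, which upper-bounds the treewidth. For the lower bound, the 3 vertices {2, 3, 6} are pairwise adjacent, and any tree decomposition puts a clique entirely inside one bag — forcing width ≥ 2. Combining the bounds, tw(G) = 2.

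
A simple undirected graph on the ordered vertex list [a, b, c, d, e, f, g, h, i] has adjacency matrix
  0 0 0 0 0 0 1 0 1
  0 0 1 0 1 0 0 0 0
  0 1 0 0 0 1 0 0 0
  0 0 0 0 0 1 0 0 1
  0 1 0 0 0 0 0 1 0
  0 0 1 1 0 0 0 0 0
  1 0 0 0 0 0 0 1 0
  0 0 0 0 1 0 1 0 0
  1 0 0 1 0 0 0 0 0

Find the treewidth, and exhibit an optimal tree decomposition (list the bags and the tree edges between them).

Each bag holds 3 vertices, so the decomposition has width 2, which upper-bounds the treewidth. The edges c–b–e–h–g–a–i–d–f–c form a cycle, so G is not a tree and its treewidth is at least 2. Hence tw(G) = 2 exactly.

Treewidth 2.
Bags: B1 = {b, c, e}  B2 = {c, e, h}  B3 = {c, g, h}  B4 = {a, c, g}  B5 = {a, c, i}  B6 = {c, d, i}  B7 = {c, d, f}
Tree: B1–B2, B2–B3, B3–B4, B4–B5, B5–B6, B6–B7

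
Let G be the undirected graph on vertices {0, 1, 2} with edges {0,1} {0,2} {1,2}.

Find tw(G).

A width-2 tree decomposition is:
Bags: B1 = {0, 1, 2}
Tree: (single bag)
A single bag containing all 3 vertices is trivially a valid decomposition of width 2. On the other hand G contains the 3-clique {0, 1, 2}. A clique must lie in a single bag of any decomposition, so no decomposition can have width below 2. Therefore the treewidth is 2.

2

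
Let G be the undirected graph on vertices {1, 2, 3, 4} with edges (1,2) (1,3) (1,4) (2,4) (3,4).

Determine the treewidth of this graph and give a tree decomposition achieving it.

Treewidth 2.
One optimal decomposition is:
Bags: B1 = {1, 2, 4}  B2 = {1, 3, 4}
Tree: B1–B2

Each bag holds 3 vertices, so the decomposition has width 2, which upper-bounds the treewidth. For the lower bound, the 3 vertices {1, 2, 4} are pairwise adjacent, and any tree decomposition puts a clique entirely inside one bag — forcing width ≥ 2. Hence tw(G) = 2 exactly.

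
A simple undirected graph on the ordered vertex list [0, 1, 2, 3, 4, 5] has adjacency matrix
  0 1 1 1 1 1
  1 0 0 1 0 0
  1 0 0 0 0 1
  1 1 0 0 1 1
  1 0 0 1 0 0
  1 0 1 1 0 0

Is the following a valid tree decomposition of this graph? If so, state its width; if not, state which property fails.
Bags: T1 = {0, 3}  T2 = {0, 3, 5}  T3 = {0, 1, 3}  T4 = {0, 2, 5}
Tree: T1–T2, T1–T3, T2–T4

No — vertex 4 appears in no bag.

A tree decomposition must satisfy three properties: every vertex lies in some bag; for every edge, both endpoints lie together in some bag; and for every vertex, the bags containing it form a connected subtree. Here vertex 4 appears in no bag, so the decomposition is invalid.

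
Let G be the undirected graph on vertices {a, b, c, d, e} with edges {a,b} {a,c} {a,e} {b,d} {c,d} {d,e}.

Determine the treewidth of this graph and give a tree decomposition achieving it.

Treewidth 2.
One optimal decomposition is:
Bags: B1 = {a, d, e}  B2 = {a, b, d}  B3 = {a, c, d}
Tree: B1–B2, B2–B3

Every bag has size at most 3, so the width is 3 − 1 = 2 and tw(G) ≤ 2. Since d–e–a–b–d is a cycle in G, G is not acyclic. Forests are exactly the graphs of treewidth ≤ 1, so tw(G) ≥ 2. Combining the bounds, tw(G) = 2.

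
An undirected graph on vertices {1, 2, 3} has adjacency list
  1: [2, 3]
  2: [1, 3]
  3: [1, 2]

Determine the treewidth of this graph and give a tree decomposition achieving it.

A single bag containing all 3 vertices is trivially a valid decomposition of width 2. On the other hand G contains the 3-clique {1, 2, 3}. A clique must lie in a single bag of any decomposition, so no decomposition can have width below 2. Hence tw(G) = 2 exactly.

Treewidth 2.
Bags: B1 = {1, 2, 3}
Tree: (single bag)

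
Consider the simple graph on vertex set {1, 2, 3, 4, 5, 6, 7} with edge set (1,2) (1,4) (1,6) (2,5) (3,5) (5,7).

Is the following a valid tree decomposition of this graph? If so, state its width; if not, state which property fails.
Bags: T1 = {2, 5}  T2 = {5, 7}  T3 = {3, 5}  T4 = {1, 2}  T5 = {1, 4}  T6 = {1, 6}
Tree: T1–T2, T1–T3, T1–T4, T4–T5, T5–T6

Checking the three conditions: (i) the bags cover all of {1, 2, 3, 4, 5, 6, 7}; (ii) for each edge, some bag contains both endpoints; (iii) the bags containing any fixed vertex form a subtree. All hold, so the decomposition is valid with width 2 − 1 = 1.

Yes; width 1.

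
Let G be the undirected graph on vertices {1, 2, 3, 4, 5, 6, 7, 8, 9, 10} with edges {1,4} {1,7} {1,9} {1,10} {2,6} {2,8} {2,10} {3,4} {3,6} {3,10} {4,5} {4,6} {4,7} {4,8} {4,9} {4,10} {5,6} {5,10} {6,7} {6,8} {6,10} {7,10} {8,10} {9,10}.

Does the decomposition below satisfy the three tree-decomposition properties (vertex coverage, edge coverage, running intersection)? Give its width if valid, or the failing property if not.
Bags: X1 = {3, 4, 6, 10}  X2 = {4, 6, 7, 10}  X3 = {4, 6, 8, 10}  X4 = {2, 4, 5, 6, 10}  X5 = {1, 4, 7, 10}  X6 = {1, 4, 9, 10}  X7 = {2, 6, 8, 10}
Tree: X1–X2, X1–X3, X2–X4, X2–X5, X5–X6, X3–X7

No — bags containing vertex 2 are not connected in the tree.

A tree decomposition must satisfy three properties: every vertex lies in some bag; for every edge, both endpoints lie together in some bag; and for every vertex, the bags containing it form a connected subtree. Here bags containing vertex 2 are not connected in the tree, so the decomposition is invalid.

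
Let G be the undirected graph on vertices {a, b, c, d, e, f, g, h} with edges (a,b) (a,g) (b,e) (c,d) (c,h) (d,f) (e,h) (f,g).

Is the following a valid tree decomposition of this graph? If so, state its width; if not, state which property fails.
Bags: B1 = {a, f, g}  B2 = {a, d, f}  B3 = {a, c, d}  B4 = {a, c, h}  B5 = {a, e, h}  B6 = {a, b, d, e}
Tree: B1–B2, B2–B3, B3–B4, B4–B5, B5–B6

A tree decomposition must satisfy three properties: every vertex lies in some bag; for every edge, both endpoints lie together in some bag; and for every vertex, the bags containing it form a connected subtree. Here bags containing vertex d are not connected in the tree, so the decomposition is invalid.

No — bags containing vertex d are not connected in the tree.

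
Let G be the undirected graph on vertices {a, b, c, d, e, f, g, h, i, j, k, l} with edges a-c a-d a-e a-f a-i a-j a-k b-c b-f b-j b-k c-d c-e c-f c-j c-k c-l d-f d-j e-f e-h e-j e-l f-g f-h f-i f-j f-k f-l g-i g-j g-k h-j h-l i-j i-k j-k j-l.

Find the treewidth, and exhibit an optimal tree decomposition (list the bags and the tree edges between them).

The largest bag has 5 vertices, giving width 4; this decomposition certifies tw(G) ≤ 4. On the other hand G contains the 5-clique {f, g, i, j, k}. A clique must lie in a single bag of any decomposition, so no decomposition can have width below 4. The upper and lower bounds meet at 4, so that is the treewidth.

Treewidth 4.
One such decomposition:
Bags: B1 = {f, g, i, j, k}  B2 = {a, f, i, j, k}  B3 = {a, c, f, j, k}  B4 = {a, c, e, f, j}  B5 = {c, e, f, j, l}  B6 = {b, c, f, j, k}  B7 = {a, c, d, f, j}  B8 = {e, f, h, j, l}
Tree: B1–B2, B2–B3, B3–B4, B4–B5, B3–B6, B4–B7, B5–B8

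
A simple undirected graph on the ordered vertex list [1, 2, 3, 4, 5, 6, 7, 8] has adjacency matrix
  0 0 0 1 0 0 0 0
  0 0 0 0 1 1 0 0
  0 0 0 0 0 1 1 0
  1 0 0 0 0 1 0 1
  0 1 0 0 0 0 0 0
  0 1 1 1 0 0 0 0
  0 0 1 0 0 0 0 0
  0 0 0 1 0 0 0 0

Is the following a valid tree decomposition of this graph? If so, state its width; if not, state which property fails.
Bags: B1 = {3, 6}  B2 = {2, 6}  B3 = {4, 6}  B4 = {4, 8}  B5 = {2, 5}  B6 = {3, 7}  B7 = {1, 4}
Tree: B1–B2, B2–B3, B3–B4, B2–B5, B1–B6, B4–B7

Every vertex of G appears in some bag (union = {1, 2, 3, 4, 5, 6, 7, 8}); every edge is covered by a bag; and for each vertex v the set of bags containing v is connected in the bag tree. The decomposition is therefore valid. The largest bag has 2 vertices, so the width is 1.

Yes; width 1.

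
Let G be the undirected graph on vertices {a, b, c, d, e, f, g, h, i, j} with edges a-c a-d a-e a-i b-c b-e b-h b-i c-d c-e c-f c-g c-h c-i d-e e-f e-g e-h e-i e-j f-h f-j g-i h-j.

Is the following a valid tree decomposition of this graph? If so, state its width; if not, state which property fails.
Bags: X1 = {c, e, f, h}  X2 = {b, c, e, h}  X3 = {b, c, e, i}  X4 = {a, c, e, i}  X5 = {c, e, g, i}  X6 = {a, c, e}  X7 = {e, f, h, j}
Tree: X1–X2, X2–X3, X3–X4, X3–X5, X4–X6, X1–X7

No — vertex d appears in no bag.

A tree decomposition must satisfy three properties: every vertex lies in some bag; for every edge, both endpoints lie together in some bag; and for every vertex, the bags containing it form a connected subtree. Here vertex d appears in no bag, so the decomposition is invalid.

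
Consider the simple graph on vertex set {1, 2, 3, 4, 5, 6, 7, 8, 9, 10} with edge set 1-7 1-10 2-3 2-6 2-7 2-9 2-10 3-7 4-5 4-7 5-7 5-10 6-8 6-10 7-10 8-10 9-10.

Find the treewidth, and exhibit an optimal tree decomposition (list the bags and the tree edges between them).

Treewidth 2.
One such decomposition:
Bags: B1 = {2, 6, 10}  B2 = {2, 7, 10}  B3 = {5, 7, 10}  B4 = {4, 5, 7}  B5 = {6, 8, 10}  B6 = {2, 9, 10}  B7 = {1, 7, 10}  B8 = {2, 3, 7}
Tree: B1–B2, B2–B3, B3–B4, B1–B5, B2–B6, B2–B7, B2–B8

Each bag holds 3 vertices, so the decomposition has width 2, which upper-bounds the treewidth. On the other hand G contains the 3-clique {6, 8, 10}. A clique must lie in a single bag of any decomposition, so no decomposition can have width below 2. Combining the bounds, tw(G) = 2.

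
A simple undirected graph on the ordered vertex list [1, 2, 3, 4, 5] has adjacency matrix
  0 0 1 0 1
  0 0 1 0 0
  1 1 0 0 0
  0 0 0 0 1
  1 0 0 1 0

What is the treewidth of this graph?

A width-1 tree decomposition is:
Bags: B1 = {4, 5}  B2 = {1, 5}  B3 = {1, 3}  B4 = {2, 3}
Tree: B1–B2, B2–B3, B3–B4
The largest bag has 2 vertices, giving width 1; this decomposition certifies tw(G) ≤ 1. G has an edge, so its treewidth is at least 1. Hence tw(G) = 1 exactly.

1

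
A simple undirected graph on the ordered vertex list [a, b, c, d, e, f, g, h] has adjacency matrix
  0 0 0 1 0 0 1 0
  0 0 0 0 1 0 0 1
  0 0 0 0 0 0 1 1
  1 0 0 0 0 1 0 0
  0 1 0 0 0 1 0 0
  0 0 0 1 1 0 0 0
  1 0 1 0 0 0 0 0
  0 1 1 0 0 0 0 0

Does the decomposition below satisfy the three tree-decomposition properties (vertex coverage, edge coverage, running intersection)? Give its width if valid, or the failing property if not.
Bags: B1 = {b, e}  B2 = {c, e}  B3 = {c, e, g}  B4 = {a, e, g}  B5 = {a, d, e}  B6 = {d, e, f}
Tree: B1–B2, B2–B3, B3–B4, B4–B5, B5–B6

No — vertex h appears in no bag.

A tree decomposition must satisfy three properties: every vertex lies in some bag; for every edge, both endpoints lie together in some bag; and for every vertex, the bags containing it form a connected subtree. Here vertex h appears in no bag, so the decomposition is invalid.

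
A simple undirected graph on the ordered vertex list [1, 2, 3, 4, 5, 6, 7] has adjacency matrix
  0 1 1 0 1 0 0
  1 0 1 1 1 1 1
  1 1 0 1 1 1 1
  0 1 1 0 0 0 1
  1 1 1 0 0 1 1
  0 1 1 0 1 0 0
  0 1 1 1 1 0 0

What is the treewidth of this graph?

A width-3 tree decomposition is:
Bags: B1 = {2, 3, 5, 6}  B2 = {1, 2, 3, 5}  B3 = {2, 3, 5, 7}  B4 = {2, 3, 4, 7}
Tree: B1–B2, B2–B3, B3–B4
Every bag has size at most 4, so the width is 4 − 1 = 3 and tw(G) ≤ 3. For the lower bound, the 4 vertices {2, 3, 4, 7} are pairwise adjacent, and any tree decomposition puts a clique entirely inside one bag — forcing width ≥ 3. Combining the bounds, tw(G) = 3.

3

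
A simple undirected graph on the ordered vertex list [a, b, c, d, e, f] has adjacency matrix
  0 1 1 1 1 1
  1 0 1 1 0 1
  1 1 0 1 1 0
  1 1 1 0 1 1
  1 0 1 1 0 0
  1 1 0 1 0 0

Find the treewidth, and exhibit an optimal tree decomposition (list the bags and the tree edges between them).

Every bag has size at most 4, so the width is 4 − 1 = 3 and tw(G) ≤ 3. Conversely, {a, c, d, e} is a clique of size 4, and the vertices of any clique must share a bag in every tree decomposition; so some bag has ≥ 4 vertices and tw(G) ≥ 3. Combining the bounds, tw(G) = 3.

Treewidth 3.
Bags: B1 = {a, b, c, d}  B2 = {a, c, d, e}  B3 = {a, b, d, f}
Tree: B1–B2, B1–B3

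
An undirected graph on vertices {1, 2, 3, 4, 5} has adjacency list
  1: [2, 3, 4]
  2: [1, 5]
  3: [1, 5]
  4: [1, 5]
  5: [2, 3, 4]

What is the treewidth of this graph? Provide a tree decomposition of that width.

Each bag holds 3 vertices, so the decomposition has width 2, which upper-bounds the treewidth. The edges 4–1–3–5–4 form a cycle, so G is not a tree and its treewidth is at least 2. Hence tw(G) = 2 exactly.

Treewidth 2.
One such decomposition:
Bags: B1 = {1, 4, 5}  B2 = {1, 3, 5}  B3 = {1, 2, 5}
Tree: B1–B2, B2–B3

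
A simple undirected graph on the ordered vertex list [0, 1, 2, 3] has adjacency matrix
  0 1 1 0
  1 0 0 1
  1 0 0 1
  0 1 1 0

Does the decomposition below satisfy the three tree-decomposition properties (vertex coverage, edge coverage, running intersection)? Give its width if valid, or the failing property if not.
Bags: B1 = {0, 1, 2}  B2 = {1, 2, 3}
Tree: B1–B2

Yes; width 2.

Vertex coverage: the bags together contain {0, 1, 2, 3}, the full vertex set. Edge coverage: each edge of G has both endpoints in at least one bag. Running intersection: for every vertex, the bags containing it form a connected subtree. All three properties hold, so this is a valid tree decomposition of width max|bag| − 1 = 2, and hence tw(G) ≤ 2.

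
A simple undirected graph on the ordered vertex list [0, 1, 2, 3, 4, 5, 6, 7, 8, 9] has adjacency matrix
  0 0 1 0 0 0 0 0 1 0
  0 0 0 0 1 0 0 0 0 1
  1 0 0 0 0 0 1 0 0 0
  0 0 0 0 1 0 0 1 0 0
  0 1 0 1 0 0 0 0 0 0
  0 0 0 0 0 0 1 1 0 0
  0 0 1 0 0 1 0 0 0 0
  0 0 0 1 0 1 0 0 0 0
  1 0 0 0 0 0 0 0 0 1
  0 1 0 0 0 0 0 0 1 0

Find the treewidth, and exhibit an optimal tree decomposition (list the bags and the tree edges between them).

Treewidth 2.
One such decomposition:
Bags: B1 = {1, 8, 9}  B2 = {1, 4, 8}  B3 = {3, 4, 8}  B4 = {3, 7, 8}  B5 = {5, 7, 8}  B6 = {5, 6, 8}  B7 = {2, 6, 8}  B8 = {0, 2, 8}
Tree: B1–B2, B2–B3, B3–B4, B4–B5, B5–B6, B6–B7, B7–B8

Every bag has size at most 3, so the width is 3 − 1 = 2 and tw(G) ≤ 2. The edges 8–9–1–4–3–7–5–6–2–0–8 form a cycle, so G is not a tree and its treewidth is at least 2. Hence tw(G) = 2 exactly.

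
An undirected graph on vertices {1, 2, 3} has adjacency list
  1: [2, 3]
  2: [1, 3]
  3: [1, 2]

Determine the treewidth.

A width-2 tree decomposition is:
Bags: B1 = {1, 2, 3}
Tree: (single bag)
With just one bag of size 3, the width is 3 − 1 = 2, so tw(G) ≤ 2. For the lower bound, the 3 vertices {1, 2, 3} are pairwise adjacent, and any tree decomposition puts a clique entirely inside one bag — forcing width ≥ 2. Therefore the treewidth is 2.

2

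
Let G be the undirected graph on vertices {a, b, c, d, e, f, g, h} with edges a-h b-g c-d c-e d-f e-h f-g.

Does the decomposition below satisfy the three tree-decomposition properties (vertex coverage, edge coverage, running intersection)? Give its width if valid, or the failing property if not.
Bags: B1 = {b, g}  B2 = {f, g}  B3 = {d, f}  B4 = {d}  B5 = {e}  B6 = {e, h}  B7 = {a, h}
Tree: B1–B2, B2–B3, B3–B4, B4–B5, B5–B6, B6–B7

A tree decomposition must satisfy three properties: every vertex lies in some bag; for every edge, both endpoints lie together in some bag; and for every vertex, the bags containing it form a connected subtree. Here vertex c appears in no bag, so the decomposition is invalid.

No — vertex c appears in no bag.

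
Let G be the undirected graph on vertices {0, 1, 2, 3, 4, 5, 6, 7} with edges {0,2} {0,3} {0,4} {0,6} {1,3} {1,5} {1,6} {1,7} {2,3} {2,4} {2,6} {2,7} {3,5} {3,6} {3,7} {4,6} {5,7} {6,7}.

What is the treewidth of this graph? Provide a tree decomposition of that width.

Every bag has size at most 4, so the width is 4 − 1 = 3 and tw(G) ≤ 3. For the lower bound, the 4 vertices {1, 3, 5, 7} are pairwise adjacent, and any tree decomposition puts a clique entirely inside one bag — forcing width ≥ 3. Hence tw(G) = 3 exactly.

Treewidth 3.
One optimal decomposition is:
Bags: B1 = {2, 3, 6, 7}  B2 = {0, 2, 3, 6}  B3 = {1, 3, 6, 7}  B4 = {0, 2, 4, 6}  B5 = {1, 3, 5, 7}
Tree: B1–B2, B1–B3, B2–B4, B3–B5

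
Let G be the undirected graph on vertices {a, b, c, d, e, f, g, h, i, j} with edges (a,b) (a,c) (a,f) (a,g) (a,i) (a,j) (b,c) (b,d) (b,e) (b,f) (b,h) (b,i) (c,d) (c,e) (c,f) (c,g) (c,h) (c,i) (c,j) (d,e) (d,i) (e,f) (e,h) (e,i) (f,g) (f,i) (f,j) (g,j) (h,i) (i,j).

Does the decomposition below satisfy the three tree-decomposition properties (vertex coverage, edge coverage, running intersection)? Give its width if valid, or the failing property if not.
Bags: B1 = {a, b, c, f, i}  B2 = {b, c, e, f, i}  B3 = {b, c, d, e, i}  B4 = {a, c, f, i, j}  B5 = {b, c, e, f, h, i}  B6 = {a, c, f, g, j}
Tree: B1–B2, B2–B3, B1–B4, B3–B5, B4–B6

A tree decomposition must satisfy three properties: every vertex lies in some bag; for every edge, both endpoints lie together in some bag; and for every vertex, the bags containing it form a connected subtree. Here bags containing vertex f are not connected in the tree, so the decomposition is invalid.

No — bags containing vertex f are not connected in the tree.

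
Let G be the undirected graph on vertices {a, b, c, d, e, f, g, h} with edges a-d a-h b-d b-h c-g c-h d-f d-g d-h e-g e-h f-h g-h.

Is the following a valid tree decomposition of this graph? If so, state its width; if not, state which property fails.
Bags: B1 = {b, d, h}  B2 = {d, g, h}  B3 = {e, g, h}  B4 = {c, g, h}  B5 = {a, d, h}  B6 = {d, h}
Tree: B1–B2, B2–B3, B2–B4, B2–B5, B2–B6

A tree decomposition must satisfy three properties: every vertex lies in some bag; for every edge, both endpoints lie together in some bag; and for every vertex, the bags containing it form a connected subtree. Here vertex f appears in no bag, so the decomposition is invalid.

No — vertex f appears in no bag.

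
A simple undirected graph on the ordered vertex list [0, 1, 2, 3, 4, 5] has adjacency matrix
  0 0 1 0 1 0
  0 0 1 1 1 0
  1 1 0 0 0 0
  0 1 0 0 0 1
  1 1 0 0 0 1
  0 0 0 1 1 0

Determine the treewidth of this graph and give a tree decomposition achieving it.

Treewidth 2.
One optimal decomposition is:
Bags: B1 = {3, 4, 5}  B2 = {1, 3, 4}  B3 = {0, 1, 4}  B4 = {0, 1, 2}
Tree: B1–B2, B2–B3, B3–B4

Every bag has size at most 3, so the width is 3 − 1 = 2 and tw(G) ≤ 2. For the lower bound, G contains the cycle 5–3–1–4–5, so G is not a forest; only forests have treewidth ≤ 1, hence tw(G) ≥ 2. Therefore the treewidth is 2.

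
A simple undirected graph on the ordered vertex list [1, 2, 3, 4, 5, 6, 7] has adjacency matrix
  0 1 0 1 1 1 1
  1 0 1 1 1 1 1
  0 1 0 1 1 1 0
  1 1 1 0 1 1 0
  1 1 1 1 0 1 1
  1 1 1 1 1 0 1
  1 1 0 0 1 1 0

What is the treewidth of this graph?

A width-4 tree decomposition is:
Bags: B1 = {1, 2, 4, 5, 6}  B2 = {2, 3, 4, 5, 6}  B3 = {1, 2, 5, 6, 7}
Tree: B1–B2, B1–B3
Every bag has size at most 5, so the width is 5 − 1 = 4 and tw(G) ≤ 4. For the lower bound, the 5 vertices {1, 2, 4, 5, 6} are pairwise adjacent, and any tree decomposition puts a clique entirely inside one bag — forcing width ≥ 4. Therefore the treewidth is 4.

4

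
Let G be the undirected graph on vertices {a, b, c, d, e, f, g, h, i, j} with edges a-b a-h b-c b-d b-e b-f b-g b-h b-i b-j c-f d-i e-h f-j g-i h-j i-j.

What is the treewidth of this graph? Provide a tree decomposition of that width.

Every bag has size at most 3, so the width is 3 − 1 = 2 and tw(G) ≤ 2. For the lower bound, the 3 vertices {b, d, i} are pairwise adjacent, and any tree decomposition puts a clique entirely inside one bag — forcing width ≥ 2. Therefore the treewidth is 2.

Treewidth 2.
One optimal decomposition is:
Bags: B1 = {b, e, h}  B2 = {b, h, j}  B3 = {b, i, j}  B4 = {a, b, h}  B5 = {b, f, j}  B6 = {b, c, f}  B7 = {b, g, i}  B8 = {b, d, i}
Tree: B1–B2, B2–B3, B2–B4, B2–B5, B5–B6, B3–B7, B3–B8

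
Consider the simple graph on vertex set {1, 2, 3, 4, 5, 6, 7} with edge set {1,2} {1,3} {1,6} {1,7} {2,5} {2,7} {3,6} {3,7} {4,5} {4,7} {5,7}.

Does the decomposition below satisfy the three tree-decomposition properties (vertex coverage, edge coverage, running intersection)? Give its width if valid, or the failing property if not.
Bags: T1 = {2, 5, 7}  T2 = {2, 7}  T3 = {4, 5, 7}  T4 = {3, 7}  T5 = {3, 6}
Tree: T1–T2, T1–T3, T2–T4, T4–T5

No — vertex 1 appears in no bag.

A tree decomposition must satisfy three properties: every vertex lies in some bag; for every edge, both endpoints lie together in some bag; and for every vertex, the bags containing it form a connected subtree. Here vertex 1 appears in no bag, so the decomposition is invalid.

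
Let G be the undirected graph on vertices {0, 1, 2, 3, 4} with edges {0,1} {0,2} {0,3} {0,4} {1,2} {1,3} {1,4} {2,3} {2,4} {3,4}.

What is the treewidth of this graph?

4

A width-4 tree decomposition is:
Bags: B1 = {0, 1, 2, 3, 4}
Tree: (single bag)
With just one bag of size 5, the width is 5 − 1 = 4, so tw(G) ≤ 4. For the lower bound, the 5 vertices {0, 1, 2, 3, 4} are pairwise adjacent, and any tree decomposition puts a clique entirely inside one bag — forcing width ≥ 4. Combining the bounds, tw(G) = 4.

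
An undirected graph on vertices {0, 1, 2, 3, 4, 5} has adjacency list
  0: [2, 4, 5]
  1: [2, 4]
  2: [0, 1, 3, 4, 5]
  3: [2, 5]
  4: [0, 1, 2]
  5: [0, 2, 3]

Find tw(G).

A width-2 tree decomposition is:
Bags: B1 = {0, 2, 5}  B2 = {0, 2, 4}  B3 = {2, 3, 5}  B4 = {1, 2, 4}
Tree: B1–B2, B1–B3, B2–B4
Each bag holds 3 vertices, so the decomposition has width 2, which upper-bounds the treewidth. On the other hand G contains the 3-clique {0, 2, 4}. A clique must lie in a single bag of any decomposition, so no decomposition can have width below 2. The upper and lower bounds meet at 2, so that is the treewidth.

2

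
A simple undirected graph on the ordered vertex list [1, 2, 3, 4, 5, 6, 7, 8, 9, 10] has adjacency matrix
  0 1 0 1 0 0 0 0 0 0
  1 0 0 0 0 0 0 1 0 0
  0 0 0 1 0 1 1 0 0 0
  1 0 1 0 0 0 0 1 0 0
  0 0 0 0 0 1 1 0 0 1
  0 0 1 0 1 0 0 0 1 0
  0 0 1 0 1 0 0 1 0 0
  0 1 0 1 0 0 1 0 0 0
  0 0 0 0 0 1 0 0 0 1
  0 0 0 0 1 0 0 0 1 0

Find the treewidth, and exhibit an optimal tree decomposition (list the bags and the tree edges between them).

The largest bag has 3 vertices, giving width 2; this decomposition certifies tw(G) ≤ 2. The edges 1–2–8–4–1 form a cycle, so G is not a tree and its treewidth is at least 2. The upper and lower bounds meet at 2, so that is the treewidth.

Treewidth 2.
One optimal decomposition is:
Bags: B1 = {1, 2, 4}  B2 = {2, 4, 8}  B3 = {3, 4, 8}  B4 = {3, 7, 8}  B5 = {3, 6, 7}  B6 = {5, 6, 7}  B7 = {5, 6, 9}  B8 = {5, 9, 10}
Tree: B1–B2, B2–B3, B3–B4, B4–B5, B5–B6, B6–B7, B7–B8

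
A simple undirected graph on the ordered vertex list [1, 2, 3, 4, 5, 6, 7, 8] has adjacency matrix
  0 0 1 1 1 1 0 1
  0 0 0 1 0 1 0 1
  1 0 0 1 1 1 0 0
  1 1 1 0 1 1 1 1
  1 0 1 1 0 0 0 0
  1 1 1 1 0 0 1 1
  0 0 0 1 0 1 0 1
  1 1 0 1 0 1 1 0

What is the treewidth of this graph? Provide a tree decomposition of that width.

Every bag has size at most 4, so the width is 4 − 1 = 3 and tw(G) ≤ 3. For the lower bound, the 4 vertices {1, 3, 4, 5} are pairwise adjacent, and any tree decomposition puts a clique entirely inside one bag — forcing width ≥ 3. Combining the bounds, tw(G) = 3.

Treewidth 3.
Bags: B1 = {4, 6, 7, 8}  B2 = {1, 4, 6, 8}  B3 = {1, 3, 4, 6}  B4 = {2, 4, 6, 8}  B5 = {1, 3, 4, 5}
Tree: B1–B2, B2–B3, B2–B4, B3–B5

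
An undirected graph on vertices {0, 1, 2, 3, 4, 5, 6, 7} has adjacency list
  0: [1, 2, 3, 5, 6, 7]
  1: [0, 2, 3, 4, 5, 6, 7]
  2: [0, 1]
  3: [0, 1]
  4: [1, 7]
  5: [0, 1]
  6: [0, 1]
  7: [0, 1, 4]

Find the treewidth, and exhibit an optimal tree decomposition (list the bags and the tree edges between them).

Treewidth 2.
Bags: B1 = {0, 1, 7}  B2 = {0, 1, 6}  B3 = {1, 4, 7}  B4 = {0, 1, 5}  B5 = {0, 1, 3}  B6 = {0, 1, 2}
Tree: B1–B2, B1–B3, B2–B4, B4–B5, B4–B6

Each bag holds 3 vertices, so the decomposition has width 2, which upper-bounds the treewidth. For the lower bound, the 3 vertices {0, 1, 2} are pairwise adjacent, and any tree decomposition puts a clique entirely inside one bag — forcing width ≥ 2. Therefore the treewidth is 2.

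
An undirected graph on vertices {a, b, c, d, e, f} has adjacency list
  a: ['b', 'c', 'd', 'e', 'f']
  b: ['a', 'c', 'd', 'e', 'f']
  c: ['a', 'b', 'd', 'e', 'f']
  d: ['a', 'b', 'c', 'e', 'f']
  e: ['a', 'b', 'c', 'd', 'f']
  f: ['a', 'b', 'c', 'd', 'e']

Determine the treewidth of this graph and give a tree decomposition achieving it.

A single bag containing all 6 vertices is trivially a valid decomposition of width 5. On the other hand G contains the 6-clique {a, b, c, d, e, f}. A clique must lie in a single bag of any decomposition, so no decomposition can have width below 5. The upper and lower bounds meet at 5, so that is the treewidth.

Treewidth 5.
One optimal decomposition is:
Bags: B1 = {a, b, c, d, e, f}
Tree: (single bag)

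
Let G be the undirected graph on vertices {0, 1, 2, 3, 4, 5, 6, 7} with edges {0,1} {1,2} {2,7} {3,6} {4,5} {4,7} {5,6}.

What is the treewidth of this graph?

1

A width-1 tree decomposition is:
Bags: B1 = {0, 1}  B2 = {1, 2}  B3 = {2, 7}  B4 = {4, 7}  B5 = {4, 5}  B6 = {5, 6}  B7 = {3, 6}
Tree: B1–B2, B2–B3, B3–B4, B4–B5, B5–B6, B6–B7
The largest bag has 2 vertices, giving width 1; this decomposition certifies tw(G) ≤ 1. Any graph with an edge has treewidth ≥ 1, and G has the edge 0–1. The upper and lower bounds meet at 1, so that is the treewidth.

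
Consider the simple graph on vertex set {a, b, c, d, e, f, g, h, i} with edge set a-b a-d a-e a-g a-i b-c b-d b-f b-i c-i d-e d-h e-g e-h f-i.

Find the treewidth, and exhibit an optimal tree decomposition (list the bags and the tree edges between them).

Treewidth 2.
One optimal decomposition is:
Bags: B1 = {a, b, d}  B2 = {a, b, i}  B3 = {a, d, e}  B4 = {d, e, h}  B5 = {a, e, g}  B6 = {b, c, i}  B7 = {b, f, i}
Tree: B1–B2, B1–B3, B3–B4, B3–B5, B2–B6, B6–B7

The largest bag has 3 vertices, giving width 2; this decomposition certifies tw(G) ≤ 2. Conversely, {a, e, g} is a clique of size 3, and the vertices of any clique must share a bag in every tree decomposition; so some bag has ≥ 3 vertices and tw(G) ≥ 2. Hence tw(G) = 2 exactly.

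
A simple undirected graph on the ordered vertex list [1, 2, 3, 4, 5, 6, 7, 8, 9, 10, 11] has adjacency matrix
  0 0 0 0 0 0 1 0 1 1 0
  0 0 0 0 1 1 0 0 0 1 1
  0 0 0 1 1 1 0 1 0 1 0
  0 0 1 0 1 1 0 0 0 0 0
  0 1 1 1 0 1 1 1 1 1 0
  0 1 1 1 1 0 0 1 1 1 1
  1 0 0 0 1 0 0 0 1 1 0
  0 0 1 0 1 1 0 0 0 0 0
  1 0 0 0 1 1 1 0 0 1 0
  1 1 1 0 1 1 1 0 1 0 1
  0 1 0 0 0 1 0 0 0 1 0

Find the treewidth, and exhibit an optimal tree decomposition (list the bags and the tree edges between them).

Treewidth 3.
One such decomposition:
Bags: B1 = {2, 6, 10, 11}  B2 = {2, 5, 6, 10}  B3 = {5, 6, 9, 10}  B4 = {5, 7, 9, 10}  B5 = {3, 5, 6, 10}  B6 = {3, 5, 6, 8}  B7 = {3, 4, 5, 6}  B8 = {1, 7, 9, 10}
Tree: B1–B2, B2–B3, B3–B4, B3–B5, B5–B6, B5–B7, B4–B8

The largest bag has 4 vertices, giving width 3; this decomposition certifies tw(G) ≤ 3. Conversely, {1, 7, 9, 10} is a clique of size 4, and the vertices of any clique must share a bag in every tree decomposition; so some bag has ≥ 4 vertices and tw(G) ≥ 3. The upper and lower bounds meet at 3, so that is the treewidth.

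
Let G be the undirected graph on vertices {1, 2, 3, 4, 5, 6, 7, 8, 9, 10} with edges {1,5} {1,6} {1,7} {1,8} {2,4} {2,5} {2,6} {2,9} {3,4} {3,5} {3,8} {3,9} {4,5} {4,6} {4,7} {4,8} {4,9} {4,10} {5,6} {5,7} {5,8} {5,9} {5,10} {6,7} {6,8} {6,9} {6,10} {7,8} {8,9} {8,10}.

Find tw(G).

4

A width-4 tree decomposition is:
Bags: B1 = {2, 4, 5, 6, 9}  B2 = {4, 5, 6, 8, 9}  B3 = {3, 4, 5, 8, 9}  B4 = {4, 5, 6, 8, 10}  B5 = {4, 5, 6, 7, 8}  B6 = {1, 5, 6, 7, 8}
Tree: B1–B2, B2–B3, B2–B4, B2–B5, B5–B6
The largest bag has 5 vertices, giving width 4; this decomposition certifies tw(G) ≤ 4. On the other hand G contains the 5-clique {1, 5, 6, 7, 8}. A clique must lie in a single bag of any decomposition, so no decomposition can have width below 4. Combining the bounds, tw(G) = 4.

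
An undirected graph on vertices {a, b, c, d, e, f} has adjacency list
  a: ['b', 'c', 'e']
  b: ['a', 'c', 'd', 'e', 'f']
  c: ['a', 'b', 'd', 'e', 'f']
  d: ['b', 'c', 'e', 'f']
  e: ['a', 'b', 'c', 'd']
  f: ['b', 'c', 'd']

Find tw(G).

A width-3 tree decomposition is:
Bags: B1 = {b, c, d, e}  B2 = {b, c, d, f}  B3 = {a, b, c, e}
Tree: B1–B2, B1–B3
Each bag holds 4 vertices, so the decomposition has width 3, which upper-bounds the treewidth. For the lower bound, the 4 vertices {b, c, d, e} are pairwise adjacent, and any tree decomposition puts a clique entirely inside one bag — forcing width ≥ 3. Combining the bounds, tw(G) = 3.

3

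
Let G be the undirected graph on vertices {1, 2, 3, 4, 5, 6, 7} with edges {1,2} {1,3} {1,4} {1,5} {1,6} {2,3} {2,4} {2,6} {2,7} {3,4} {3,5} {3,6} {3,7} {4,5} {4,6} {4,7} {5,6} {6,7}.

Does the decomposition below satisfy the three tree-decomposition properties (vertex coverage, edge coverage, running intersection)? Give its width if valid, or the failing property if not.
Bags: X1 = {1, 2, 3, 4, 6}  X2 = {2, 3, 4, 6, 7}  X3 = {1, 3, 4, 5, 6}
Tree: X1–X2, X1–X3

Yes; width 4.

Vertex coverage: the bags together contain {1, 2, 3, 4, 5, 6, 7}, the full vertex set. Edge coverage: each edge of G has both endpoints in at least one bag. Running intersection: for every vertex, the bags containing it form a connected subtree. All three properties hold, so this is a valid tree decomposition of width max|bag| − 1 = 4, and hence tw(G) ≤ 4.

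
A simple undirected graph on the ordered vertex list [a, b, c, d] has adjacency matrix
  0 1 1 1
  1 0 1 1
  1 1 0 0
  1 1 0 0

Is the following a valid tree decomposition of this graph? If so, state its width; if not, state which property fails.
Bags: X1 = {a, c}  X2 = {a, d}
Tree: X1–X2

A tree decomposition must satisfy three properties: every vertex lies in some bag; for every edge, both endpoints lie together in some bag; and for every vertex, the bags containing it form a connected subtree. Here vertex b appears in no bag, so the decomposition is invalid.

No — vertex b appears in no bag.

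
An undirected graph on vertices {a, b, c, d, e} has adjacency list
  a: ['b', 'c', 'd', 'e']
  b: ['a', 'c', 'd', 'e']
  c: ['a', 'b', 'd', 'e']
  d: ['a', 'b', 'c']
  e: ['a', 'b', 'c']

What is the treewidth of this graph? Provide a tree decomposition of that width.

Treewidth 3.
One such decomposition:
Bags: B1 = {a, b, c, e}  B2 = {a, b, c, d}
Tree: B1–B2

Each bag holds 4 vertices, so the decomposition has width 3, which upper-bounds the treewidth. On the other hand G contains the 4-clique {a, b, c, d}. A clique must lie in a single bag of any decomposition, so no decomposition can have width below 3. Therefore the treewidth is 3.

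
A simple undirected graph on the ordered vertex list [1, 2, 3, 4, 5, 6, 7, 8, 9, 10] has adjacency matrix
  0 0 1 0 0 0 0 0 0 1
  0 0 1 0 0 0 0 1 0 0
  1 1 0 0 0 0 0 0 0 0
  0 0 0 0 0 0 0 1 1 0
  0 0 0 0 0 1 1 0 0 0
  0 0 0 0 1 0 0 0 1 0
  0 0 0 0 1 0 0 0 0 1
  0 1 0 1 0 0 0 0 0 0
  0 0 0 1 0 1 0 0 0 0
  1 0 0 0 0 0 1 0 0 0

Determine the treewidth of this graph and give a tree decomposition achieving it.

Treewidth 2.
One optimal decomposition is:
Bags: B1 = {2, 4, 8}  B2 = {2, 4, 9}  B3 = {2, 6, 9}  B4 = {2, 5, 6}  B5 = {2, 5, 7}  B6 = {2, 7, 10}  B7 = {1, 2, 10}  B8 = {1, 2, 3}
Tree: B1–B2, B2–B3, B3–B4, B4–B5, B5–B6, B6–B7, B7–B8

Every bag has size at most 3, so the width is 3 − 1 = 2 and tw(G) ≤ 2. For the lower bound, G contains the cycle 2–8–4–9–6–5–7–10–1–3–2, so G is not a forest; only forests have treewidth ≤ 1, hence tw(G) ≥ 2. Combining the bounds, tw(G) = 2.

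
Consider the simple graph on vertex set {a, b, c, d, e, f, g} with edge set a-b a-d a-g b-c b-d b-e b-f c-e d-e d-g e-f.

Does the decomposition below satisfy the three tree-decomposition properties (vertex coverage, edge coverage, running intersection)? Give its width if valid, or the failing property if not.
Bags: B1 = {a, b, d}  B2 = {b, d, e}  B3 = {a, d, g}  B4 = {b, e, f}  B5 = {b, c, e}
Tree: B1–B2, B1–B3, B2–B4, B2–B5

Yes; width 2.

Vertex coverage: the bags together contain {a, b, c, d, e, f, g}, the full vertex set. Edge coverage: each edge of G has both endpoints in at least one bag. Running intersection: for every vertex, the bags containing it form a connected subtree. All three properties hold, so this is a valid tree decomposition of width max|bag| − 1 = 2, and hence tw(G) ≤ 2.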